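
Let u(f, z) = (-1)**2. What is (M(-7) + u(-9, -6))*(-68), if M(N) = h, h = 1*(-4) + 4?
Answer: -68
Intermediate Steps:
u(f, z) = 1
h = 0 (h = -4 + 4 = 0)
M(N) = 0
(M(-7) + u(-9, -6))*(-68) = (0 + 1)*(-68) = 1*(-68) = -68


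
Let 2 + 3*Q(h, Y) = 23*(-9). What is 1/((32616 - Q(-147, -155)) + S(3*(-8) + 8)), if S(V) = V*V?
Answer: 3/98825 ≈ 3.0357e-5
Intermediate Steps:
Q(h, Y) = -209/3 (Q(h, Y) = -⅔ + (23*(-9))/3 = -⅔ + (⅓)*(-207) = -⅔ - 69 = -209/3)
S(V) = V²
1/((32616 - Q(-147, -155)) + S(3*(-8) + 8)) = 1/((32616 - 1*(-209/3)) + (3*(-8) + 8)²) = 1/((32616 + 209/3) + (-24 + 8)²) = 1/(98057/3 + (-16)²) = 1/(98057/3 + 256) = 1/(98825/3) = 3/98825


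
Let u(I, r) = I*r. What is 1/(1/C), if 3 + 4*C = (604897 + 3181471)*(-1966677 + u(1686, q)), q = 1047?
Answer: -762707038083/4 ≈ -1.9068e+11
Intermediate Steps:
C = -762707038083/4 (C = -¾ + ((604897 + 3181471)*(-1966677 + 1686*1047))/4 = -¾ + (3786368*(-1966677 + 1765242))/4 = -¾ + (3786368*(-201435))/4 = -¾ + (¼)*(-762707038080) = -¾ - 190676759520 = -762707038083/4 ≈ -1.9068e+11)
1/(1/C) = 1/(1/(-762707038083/4)) = 1/(-4/762707038083) = -762707038083/4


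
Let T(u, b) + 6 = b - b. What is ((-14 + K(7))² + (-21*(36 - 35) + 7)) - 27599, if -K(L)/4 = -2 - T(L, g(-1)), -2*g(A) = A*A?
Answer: -26713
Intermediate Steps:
g(A) = -A²/2 (g(A) = -A*A/2 = -A²/2)
T(u, b) = -6 (T(u, b) = -6 + (b - b) = -6 + 0 = -6)
K(L) = -16 (K(L) = -4*(-2 - 1*(-6)) = -4*(-2 + 6) = -4*4 = -16)
((-14 + K(7))² + (-21*(36 - 35) + 7)) - 27599 = ((-14 - 16)² + (-21*(36 - 35) + 7)) - 27599 = ((-30)² + (-21*1 + 7)) - 27599 = (900 + (-21 + 7)) - 27599 = (900 - 14) - 27599 = 886 - 27599 = -26713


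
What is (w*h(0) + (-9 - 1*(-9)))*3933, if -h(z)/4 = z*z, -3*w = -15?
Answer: 0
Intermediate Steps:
w = 5 (w = -⅓*(-15) = 5)
h(z) = -4*z² (h(z) = -4*z*z = -4*z²)
(w*h(0) + (-9 - 1*(-9)))*3933 = (5*(-4*0²) + (-9 - 1*(-9)))*3933 = (5*(-4*0) + (-9 + 9))*3933 = (5*0 + 0)*3933 = (0 + 0)*3933 = 0*3933 = 0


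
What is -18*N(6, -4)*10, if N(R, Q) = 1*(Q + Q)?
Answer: 1440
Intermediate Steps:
N(R, Q) = 2*Q (N(R, Q) = 1*(2*Q) = 2*Q)
-18*N(6, -4)*10 = -36*(-4)*10 = -18*(-8)*10 = 144*10 = 1440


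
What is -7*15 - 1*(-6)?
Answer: -99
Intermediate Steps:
-7*15 - 1*(-6) = -105 + 6 = -99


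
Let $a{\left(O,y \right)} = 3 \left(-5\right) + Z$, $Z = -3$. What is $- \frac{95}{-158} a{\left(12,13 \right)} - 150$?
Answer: $- \frac{12705}{79} \approx -160.82$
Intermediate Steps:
$a{\left(O,y \right)} = -18$ ($a{\left(O,y \right)} = 3 \left(-5\right) - 3 = -15 - 3 = -18$)
$- \frac{95}{-158} a{\left(12,13 \right)} - 150 = - \frac{95}{-158} \left(-18\right) - 150 = \left(-95\right) \left(- \frac{1}{158}\right) \left(-18\right) - 150 = \frac{95}{158} \left(-18\right) - 150 = - \frac{855}{79} - 150 = - \frac{12705}{79}$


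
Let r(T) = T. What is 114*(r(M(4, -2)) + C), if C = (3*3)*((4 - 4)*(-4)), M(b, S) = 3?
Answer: 342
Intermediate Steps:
C = 0 (C = 9*(0*(-4)) = 9*0 = 0)
114*(r(M(4, -2)) + C) = 114*(3 + 0) = 114*3 = 342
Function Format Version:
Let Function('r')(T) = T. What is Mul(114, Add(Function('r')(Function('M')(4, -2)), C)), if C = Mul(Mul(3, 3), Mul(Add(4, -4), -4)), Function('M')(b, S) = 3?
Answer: 342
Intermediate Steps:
C = 0 (C = Mul(9, Mul(0, -4)) = Mul(9, 0) = 0)
Mul(114, Add(Function('r')(Function('M')(4, -2)), C)) = Mul(114, Add(3, 0)) = Mul(114, 3) = 342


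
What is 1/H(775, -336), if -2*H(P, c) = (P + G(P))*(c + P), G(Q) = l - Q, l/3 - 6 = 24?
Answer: -1/19755 ≈ -5.0620e-5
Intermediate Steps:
l = 90 (l = 18 + 3*24 = 18 + 72 = 90)
G(Q) = 90 - Q
H(P, c) = -45*P - 45*c (H(P, c) = -(P + (90 - P))*(c + P)/2 = -45*(P + c) = -(90*P + 90*c)/2 = -45*P - 45*c)
1/H(775, -336) = 1/(-45*775 - 45*(-336)) = 1/(-34875 + 15120) = 1/(-19755) = -1/19755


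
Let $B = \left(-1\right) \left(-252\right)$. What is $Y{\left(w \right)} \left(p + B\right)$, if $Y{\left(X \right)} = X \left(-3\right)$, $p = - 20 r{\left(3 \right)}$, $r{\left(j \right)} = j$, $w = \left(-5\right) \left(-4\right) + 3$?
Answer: $-13248$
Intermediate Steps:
$w = 23$ ($w = 20 + 3 = 23$)
$B = 252$
$p = -60$ ($p = \left(-20\right) 3 = -60$)
$Y{\left(X \right)} = - 3 X$
$Y{\left(w \right)} \left(p + B\right) = \left(-3\right) 23 \left(-60 + 252\right) = \left(-69\right) 192 = -13248$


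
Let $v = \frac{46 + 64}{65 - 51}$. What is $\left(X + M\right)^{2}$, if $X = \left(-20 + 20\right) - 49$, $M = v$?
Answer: $\frac{82944}{49} \approx 1692.7$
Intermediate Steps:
$v = \frac{55}{7}$ ($v = \frac{110}{14} = 110 \cdot \frac{1}{14} = \frac{55}{7} \approx 7.8571$)
$M = \frac{55}{7} \approx 7.8571$
$X = -49$ ($X = 0 - 49 = -49$)
$\left(X + M\right)^{2} = \left(-49 + \frac{55}{7}\right)^{2} = \left(- \frac{288}{7}\right)^{2} = \frac{82944}{49}$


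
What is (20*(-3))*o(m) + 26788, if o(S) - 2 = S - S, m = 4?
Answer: 26668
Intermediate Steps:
o(S) = 2 (o(S) = 2 + (S - S) = 2 + 0 = 2)
(20*(-3))*o(m) + 26788 = (20*(-3))*2 + 26788 = -60*2 + 26788 = -120 + 26788 = 26668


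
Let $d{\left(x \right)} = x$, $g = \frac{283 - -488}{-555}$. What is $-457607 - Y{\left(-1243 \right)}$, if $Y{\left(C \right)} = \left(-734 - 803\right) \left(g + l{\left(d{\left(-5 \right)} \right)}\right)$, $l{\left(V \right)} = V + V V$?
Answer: $- \frac{79365404}{185} \approx -4.29 \cdot 10^{5}$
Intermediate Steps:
$g = - \frac{257}{185}$ ($g = \left(283 + 488\right) \left(- \frac{1}{555}\right) = 771 \left(- \frac{1}{555}\right) = - \frac{257}{185} \approx -1.3892$)
$l{\left(V \right)} = V + V^{2}$
$Y{\left(C \right)} = - \frac{5291891}{185}$ ($Y{\left(C \right)} = \left(-734 - 803\right) \left(- \frac{257}{185} - 5 \left(1 - 5\right)\right) = - 1537 \left(- \frac{257}{185} - -20\right) = - 1537 \left(- \frac{257}{185} + 20\right) = \left(-1537\right) \frac{3443}{185} = - \frac{5291891}{185}$)
$-457607 - Y{\left(-1243 \right)} = -457607 - - \frac{5291891}{185} = -457607 + \frac{5291891}{185} = - \frac{79365404}{185}$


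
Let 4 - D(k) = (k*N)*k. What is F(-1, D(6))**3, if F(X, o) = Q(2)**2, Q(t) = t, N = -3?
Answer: 64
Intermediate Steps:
D(k) = 4 + 3*k**2 (D(k) = 4 - k*(-3)*k = 4 - (-3*k)*k = 4 - (-3)*k**2 = 4 + 3*k**2)
F(X, o) = 4 (F(X, o) = 2**2 = 4)
F(-1, D(6))**3 = 4**3 = 64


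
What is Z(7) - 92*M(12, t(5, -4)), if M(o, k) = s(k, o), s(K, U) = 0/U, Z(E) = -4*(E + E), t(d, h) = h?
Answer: -56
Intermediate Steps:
Z(E) = -8*E
s(K, U) = 0
M(o, k) = 0
Z(7) - 92*M(12, t(5, -4)) = -8*7 - 92*0 = -56 + 0 = -56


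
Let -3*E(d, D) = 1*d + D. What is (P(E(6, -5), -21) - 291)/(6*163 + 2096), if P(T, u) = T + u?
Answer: -937/9222 ≈ -0.10160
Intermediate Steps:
E(d, D) = -D/3 - d/3 (E(d, D) = -(1*d + D)/3 = -(d + D)/3 = -(D + d)/3 = -D/3 - d/3)
(P(E(6, -5), -21) - 291)/(6*163 + 2096) = (((-⅓*(-5) - ⅓*6) - 21) - 291)/(6*163 + 2096) = (((5/3 - 2) - 21) - 291)/(978 + 2096) = ((-⅓ - 21) - 291)/3074 = (-64/3 - 291)*(1/3074) = -937/3*1/3074 = -937/9222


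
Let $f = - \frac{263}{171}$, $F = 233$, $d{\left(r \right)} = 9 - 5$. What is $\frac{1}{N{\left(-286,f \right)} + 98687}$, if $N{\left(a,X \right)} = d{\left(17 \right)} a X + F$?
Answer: $\frac{171}{17216192} \approx 9.9325 \cdot 10^{-6}$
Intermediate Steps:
$d{\left(r \right)} = 4$
$f = - \frac{263}{171}$ ($f = \left(-263\right) \frac{1}{171} = - \frac{263}{171} \approx -1.538$)
$N{\left(a,X \right)} = 233 + 4 X a$ ($N{\left(a,X \right)} = 4 a X + 233 = 4 X a + 233 = 233 + 4 X a$)
$\frac{1}{N{\left(-286,f \right)} + 98687} = \frac{1}{\left(233 + 4 \left(- \frac{263}{171}\right) \left(-286\right)\right) + 98687} = \frac{1}{\left(233 + \frac{300872}{171}\right) + 98687} = \frac{1}{\frac{340715}{171} + 98687} = \frac{1}{\frac{17216192}{171}} = \frac{171}{17216192}$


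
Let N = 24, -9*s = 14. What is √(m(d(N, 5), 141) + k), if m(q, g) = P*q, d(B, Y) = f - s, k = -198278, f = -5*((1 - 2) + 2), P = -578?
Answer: 2*I*√441646/3 ≈ 443.04*I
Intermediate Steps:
s = -14/9 (s = -⅑*14 = -14/9 ≈ -1.5556)
f = -5 (f = -5*(-1 + 2) = -5*1 = -5)
d(B, Y) = -31/9 (d(B, Y) = -5 - 1*(-14/9) = -5 + 14/9 = -31/9)
m(q, g) = -578*q
√(m(d(N, 5), 141) + k) = √(-578*(-31/9) - 198278) = √(17918/9 - 198278) = √(-1766584/9) = 2*I*√441646/3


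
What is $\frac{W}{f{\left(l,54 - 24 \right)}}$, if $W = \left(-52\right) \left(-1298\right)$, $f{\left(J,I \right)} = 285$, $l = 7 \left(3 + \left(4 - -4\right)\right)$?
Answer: $\frac{67496}{285} \approx 236.83$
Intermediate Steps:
$l = 77$ ($l = 7 \left(3 + \left(4 + 4\right)\right) = 7 \left(3 + 8\right) = 7 \cdot 11 = 77$)
$W = 67496$
$\frac{W}{f{\left(l,54 - 24 \right)}} = \frac{67496}{285}$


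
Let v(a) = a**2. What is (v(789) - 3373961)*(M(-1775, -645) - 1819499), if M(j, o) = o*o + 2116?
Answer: 3855752455520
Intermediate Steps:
M(j, o) = 2116 + o**2 (M(j, o) = o**2 + 2116 = 2116 + o**2)
(v(789) - 3373961)*(M(-1775, -645) - 1819499) = (789**2 - 3373961)*((2116 + (-645)**2) - 1819499) = (622521 - 3373961)*((2116 + 416025) - 1819499) = -2751440*(418141 - 1819499) = -2751440*(-1401358) = 3855752455520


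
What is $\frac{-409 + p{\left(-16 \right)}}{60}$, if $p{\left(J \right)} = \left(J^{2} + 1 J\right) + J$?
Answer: $- \frac{37}{12} \approx -3.0833$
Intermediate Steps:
$p{\left(J \right)} = J^{2} + 2 J$ ($p{\left(J \right)} = \left(J^{2} + J\right) + J = \left(J + J^{2}\right) + J = J^{2} + 2 J$)
$\frac{-409 + p{\left(-16 \right)}}{60} = \frac{-409 - 16 \left(2 - 16\right)}{60} = \left(-409 - -224\right) \frac{1}{60} = \left(-409 + 224\right) \frac{1}{60} = \left(-185\right) \frac{1}{60} = - \frac{37}{12}$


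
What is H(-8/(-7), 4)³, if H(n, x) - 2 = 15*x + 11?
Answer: 389017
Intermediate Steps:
H(n, x) = 13 + 15*x (H(n, x) = 2 + (15*x + 11) = 2 + (11 + 15*x) = 13 + 15*x)
H(-8/(-7), 4)³ = (13 + 15*4)³ = (13 + 60)³ = 73³ = 389017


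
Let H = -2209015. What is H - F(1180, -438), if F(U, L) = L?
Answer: -2208577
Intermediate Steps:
H - F(1180, -438) = -2209015 - 1*(-438) = -2209015 + 438 = -2208577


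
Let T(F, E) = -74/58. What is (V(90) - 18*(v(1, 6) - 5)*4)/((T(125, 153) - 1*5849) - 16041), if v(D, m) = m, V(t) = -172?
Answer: 7076/634847 ≈ 0.011146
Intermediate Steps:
T(F, E) = -37/29 (T(F, E) = -74*1/58 = -37/29)
(V(90) - 18*(v(1, 6) - 5)*4)/((T(125, 153) - 1*5849) - 16041) = (-172 - 18*(6 - 5)*4)/((-37/29 - 1*5849) - 16041) = (-172 - 18*4)/((-37/29 - 5849) - 16041) = (-172 - 18*4)/(-169658/29 - 16041) = (-172 - 72)/(-634847/29) = -244*(-29/634847) = 7076/634847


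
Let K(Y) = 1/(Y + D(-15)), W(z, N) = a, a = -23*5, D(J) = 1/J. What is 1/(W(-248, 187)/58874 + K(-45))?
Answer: -19899412/480425 ≈ -41.420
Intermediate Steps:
a = -115
W(z, N) = -115
K(Y) = 1/(-1/15 + Y) (K(Y) = 1/(Y + 1/(-15)) = 1/(Y - 1/15) = 1/(-1/15 + Y))
1/(W(-248, 187)/58874 + K(-45)) = 1/(-115/58874 + 15/(-1 + 15*(-45))) = 1/(-115*1/58874 + 15/(-1 - 675)) = 1/(-115/58874 + 15/(-676)) = 1/(-115/58874 + 15*(-1/676)) = 1/(-115/58874 - 15/676) = 1/(-480425/19899412) = -19899412/480425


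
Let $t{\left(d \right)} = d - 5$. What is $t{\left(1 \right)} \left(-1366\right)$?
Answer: $5464$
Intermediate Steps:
$t{\left(d \right)} = -5 + d$ ($t{\left(d \right)} = d - 5 = -5 + d$)
$t{\left(1 \right)} \left(-1366\right) = \left(-5 + 1\right) \left(-1366\right) = \left(-4\right) \left(-1366\right) = 5464$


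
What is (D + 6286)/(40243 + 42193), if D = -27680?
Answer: -10697/41218 ≈ -0.25952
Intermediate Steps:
(D + 6286)/(40243 + 42193) = (-27680 + 6286)/(40243 + 42193) = -21394/82436 = -21394*1/82436 = -10697/41218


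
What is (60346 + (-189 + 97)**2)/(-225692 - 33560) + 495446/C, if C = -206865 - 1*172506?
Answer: -11039277493/7025192178 ≈ -1.5714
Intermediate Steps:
C = -379371 (C = -206865 - 172506 = -379371)
(60346 + (-189 + 97)**2)/(-225692 - 33560) + 495446/C = (60346 + (-189 + 97)**2)/(-225692 - 33560) + 495446/(-379371) = (60346 + (-92)**2)/(-259252) + 495446*(-1/379371) = (60346 + 8464)*(-1/259252) - 495446/379371 = 68810*(-1/259252) - 495446/379371 = -4915/18518 - 495446/379371 = -11039277493/7025192178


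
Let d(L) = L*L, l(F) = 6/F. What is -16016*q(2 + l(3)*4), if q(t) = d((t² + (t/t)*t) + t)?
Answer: -230630400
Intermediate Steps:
d(L) = L²
q(t) = (t² + 2*t)² (q(t) = ((t² + (t/t)*t) + t)² = ((t² + 1*t) + t)² = ((t² + t) + t)² = ((t + t²) + t)² = (t² + 2*t)²)
-16016*q(2 + l(3)*4) = -16016*(2 + (6/3)*4)²*(2 + (2 + (6/3)*4))² = -16016*(2 + (6*(⅓))*4)²*(2 + (2 + (6*(⅓))*4))² = -16016*(2 + 2*4)²*(2 + (2 + 2*4))² = -16016*(2 + 8)²*(2 + (2 + 8))² = -16016*10²*(2 + 10)² = -1601600*12² = -1601600*144 = -16016*14400 = -230630400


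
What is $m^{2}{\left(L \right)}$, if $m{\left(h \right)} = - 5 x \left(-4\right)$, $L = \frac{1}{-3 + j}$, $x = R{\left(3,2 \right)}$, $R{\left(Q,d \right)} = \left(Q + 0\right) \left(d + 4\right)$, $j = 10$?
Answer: $129600$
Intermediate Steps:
$R{\left(Q,d \right)} = Q \left(4 + d\right)$
$x = 18$ ($x = 3 \left(4 + 2\right) = 3 \cdot 6 = 18$)
$L = \frac{1}{7}$ ($L = \frac{1}{-3 + 10} = \frac{1}{7} \approx 0.14286$)
$m{\left(h \right)} = 360$ ($m{\left(h \right)} = \left(-5\right) 18 \left(-4\right) = \left(-90\right) \left(-4\right) = 360$)
$m^{2}{\left(L \right)} = 360^{2} = 129600$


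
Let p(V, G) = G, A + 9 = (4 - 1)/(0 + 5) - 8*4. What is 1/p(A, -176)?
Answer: -1/176 ≈ -0.0056818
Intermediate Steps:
A = -202/5 (A = -9 + ((4 - 1)/(0 + 5) - 8*4) = -9 + (3/5 - 32) = -9 - 157/5 = -202/5 ≈ -40.400)
1/p(A, -176) = 1/(-176) = -1/176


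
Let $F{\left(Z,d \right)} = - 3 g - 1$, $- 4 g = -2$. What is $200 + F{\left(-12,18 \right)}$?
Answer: $\frac{395}{2} \approx 197.5$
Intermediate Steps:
$g = \frac{1}{2}$ ($g = \left(- \frac{1}{4}\right) \left(-2\right) = \frac{1}{2} \approx 0.5$)
$F{\left(Z,d \right)} = - \frac{5}{2}$ ($F{\left(Z,d \right)} = \left(-3\right) \frac{1}{2} - 1 = - \frac{3}{2} - 1 = - \frac{5}{2}$)
$200 + F{\left(-12,18 \right)} = 200 - \frac{5}{2} = \frac{395}{2}$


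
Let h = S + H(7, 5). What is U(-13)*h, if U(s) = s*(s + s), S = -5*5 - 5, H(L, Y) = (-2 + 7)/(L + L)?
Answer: -70135/7 ≈ -10019.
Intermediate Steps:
H(L, Y) = 5/(2*L) (H(L, Y) = 5/((2*L)) = 5*(1/(2*L)) = 5/(2*L))
S = -30 (S = -25 - 5 = -30)
U(s) = 2*s**2 (U(s) = s*(2*s) = 2*s**2)
h = -415/14 (h = -30 + (5/2)/7 = -30 + (5/2)*(1/7) = -30 + 5/14 = -415/14 ≈ -29.643)
U(-13)*h = (2*(-13)**2)*(-415/14) = (2*169)*(-415/14) = 338*(-415/14) = -70135/7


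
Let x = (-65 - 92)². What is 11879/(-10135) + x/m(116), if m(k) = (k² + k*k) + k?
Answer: -71247997/273928780 ≈ -0.26010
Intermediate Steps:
x = 24649 (x = (-157)² = 24649)
m(k) = k + 2*k² (m(k) = (k² + k²) + k = 2*k² + k = k + 2*k²)
11879/(-10135) + x/m(116) = 11879/(-10135) + 24649/((116*(1 + 2*116))) = 11879*(-1/10135) + 24649/((116*(1 + 232))) = -11879/10135 + 24649/((116*233)) = -11879/10135 + 24649/27028 = -71247997/273928780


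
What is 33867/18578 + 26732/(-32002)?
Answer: 293592319/297266578 ≈ 0.98764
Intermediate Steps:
33867/18578 + 26732/(-32002) = 33867*(1/18578) + 26732*(-1/32002) = 33867/18578 - 13366/16001 = 293592319/297266578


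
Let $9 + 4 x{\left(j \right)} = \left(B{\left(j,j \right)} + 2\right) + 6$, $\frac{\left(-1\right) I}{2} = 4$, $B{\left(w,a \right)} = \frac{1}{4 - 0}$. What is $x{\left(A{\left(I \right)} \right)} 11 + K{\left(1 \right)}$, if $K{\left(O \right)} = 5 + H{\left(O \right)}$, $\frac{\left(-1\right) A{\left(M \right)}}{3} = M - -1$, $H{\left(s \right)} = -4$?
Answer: $- \frac{17}{16} \approx -1.0625$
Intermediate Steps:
$B{\left(w,a \right)} = \frac{1}{4}$ ($B{\left(w,a \right)} = \frac{1}{4 + 0} = \frac{1}{4}$)
$I = -8$ ($I = \left(-2\right) 4 = -8$)
$A{\left(M \right)} = -3 - 3 M$ ($A{\left(M \right)} = - 3 \left(M - -1\right) = - 3 \left(M + 1\right) = - 3 \left(1 + M\right) = -3 - 3 M$)
$x{\left(j \right)} = - \frac{3}{16}$ ($x{\left(j \right)} = - \frac{9}{4} + \frac{\left(\frac{1}{4} + 2\right) + 6}{4} = - \frac{9}{4} + \frac{\frac{9}{4} + 6}{4} = - \frac{9}{4} + \frac{1}{4} \cdot \frac{33}{4} = - \frac{9}{4} + \frac{33}{16} = - \frac{3}{16}$)
$K{\left(O \right)} = 1$ ($K{\left(O \right)} = 5 - 4 = 1$)
$x{\left(A{\left(I \right)} \right)} 11 + K{\left(1 \right)} = \left(- \frac{3}{16}\right) 11 + 1 = - \frac{33}{16} + 1 = - \frac{17}{16}$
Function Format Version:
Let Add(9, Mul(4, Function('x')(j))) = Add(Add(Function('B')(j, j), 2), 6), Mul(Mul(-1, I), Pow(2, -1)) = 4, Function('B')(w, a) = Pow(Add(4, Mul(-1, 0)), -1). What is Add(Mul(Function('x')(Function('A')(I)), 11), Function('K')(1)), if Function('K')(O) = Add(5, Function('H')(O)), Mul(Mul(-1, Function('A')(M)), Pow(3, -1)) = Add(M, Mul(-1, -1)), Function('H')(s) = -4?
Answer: Rational(-17, 16) ≈ -1.0625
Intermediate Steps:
Function('B')(w, a) = Rational(1, 4) (Function('B')(w, a) = Pow(Add(4, 0), -1) = Pow(4, -1) = Rational(1, 4))
I = -8 (I = Mul(-2, 4) = -8)
Function('A')(M) = Add(-3, Mul(-3, M)) (Function('A')(M) = Mul(-3, Add(M, Mul(-1, -1))) = Mul(-3, Add(M, 1)) = Mul(-3, Add(1, M)) = Add(-3, Mul(-3, M)))
Function('x')(j) = Rational(-3, 16) (Function('x')(j) = Add(Rational(-9, 4), Mul(Rational(1, 4), Add(Add(Rational(1, 4), 2), 6))) = Add(Rational(-9, 4), Mul(Rational(1, 4), Add(Rational(9, 4), 6))) = Add(Rational(-9, 4), Mul(Rational(1, 4), Rational(33, 4))) = Add(Rational(-9, 4), Rational(33, 16)) = Rational(-3, 16))
Function('K')(O) = 1 (Function('K')(O) = Add(5, -4) = 1)
Add(Mul(Function('x')(Function('A')(I)), 11), Function('K')(1)) = Add(Mul(Rational(-3, 16), 11), 1) = Add(Rational(-33, 16), 1) = Rational(-17, 16)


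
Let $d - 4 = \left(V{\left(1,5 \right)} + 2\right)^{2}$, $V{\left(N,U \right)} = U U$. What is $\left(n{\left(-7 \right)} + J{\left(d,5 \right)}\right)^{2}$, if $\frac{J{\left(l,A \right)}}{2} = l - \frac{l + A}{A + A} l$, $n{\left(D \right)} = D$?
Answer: $\frac{284791928281}{25} \approx 1.1392 \cdot 10^{10}$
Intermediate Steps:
$V{\left(N,U \right)} = U^{2}$
$d = 733$ ($d = 4 + \left(5^{2} + 2\right)^{2} = 4 + \left(25 + 2\right)^{2} = 4 + 27^{2} = 4 + 729 = 733$)
$J{\left(l,A \right)} = 2 l - \frac{l \left(A + l\right)}{A}$ ($J{\left(l,A \right)} = 2 \left(l - \frac{l + A}{A + A} l\right) = 2 \left(l - \frac{A + l}{2 A} l\right) = 2 \left(l - \frac{l \left(A + l\right)}{2 A}\right) = 2 l - \frac{l \left(A + l\right)}{A}$)
$\left(n{\left(-7 \right)} + J{\left(d,5 \right)}\right)^{2} = \left(-7 + \frac{733 \left(5 - 733\right)}{5}\right)^{2} = \left(-7 + 733 \cdot \frac{1}{5} \left(5 - 733\right)\right)^{2} = \left(-7 + 733 \cdot \frac{1}{5} \left(-728\right)\right)^{2} = \left(-7 - \frac{533624}{5}\right)^{2} = \left(- \frac{533659}{5}\right)^{2} = \frac{284791928281}{25}$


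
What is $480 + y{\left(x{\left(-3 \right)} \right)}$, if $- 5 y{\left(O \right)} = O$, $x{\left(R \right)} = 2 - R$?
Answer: $479$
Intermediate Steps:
$y{\left(O \right)} = - \frac{O}{5}$
$480 + y{\left(x{\left(-3 \right)} \right)} = 480 - \frac{2 - -3}{5} = 480 - \frac{2 + 3}{5} = 480 - 1 = 479$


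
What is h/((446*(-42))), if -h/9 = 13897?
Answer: 41691/6244 ≈ 6.6770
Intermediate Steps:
h = -125073 (h = -9*13897 = -125073)
h/((446*(-42))) = -125073/(446*(-42)) = -125073/(-18732) = -125073*(-1/18732) = 41691/6244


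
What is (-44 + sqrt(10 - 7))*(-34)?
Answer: 1496 - 34*sqrt(3) ≈ 1437.1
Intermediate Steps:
(-44 + sqrt(10 - 7))*(-34) = (-44 + sqrt(3))*(-34) = 1496 - 34*sqrt(3)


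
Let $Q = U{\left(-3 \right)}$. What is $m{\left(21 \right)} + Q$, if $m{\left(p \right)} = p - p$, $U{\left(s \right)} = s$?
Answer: $-3$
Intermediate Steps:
$Q = -3$
$m{\left(p \right)} = 0$
$m{\left(21 \right)} + Q = 0 - 3 = -3$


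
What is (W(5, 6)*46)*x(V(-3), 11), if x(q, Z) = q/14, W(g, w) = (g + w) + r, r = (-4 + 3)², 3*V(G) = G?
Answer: -276/7 ≈ -39.429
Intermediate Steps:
V(G) = G/3
r = 1 (r = (-1)² = 1)
W(g, w) = 1 + g + w (W(g, w) = (g + w) + 1 = 1 + g + w)
x(q, Z) = q/14 (x(q, Z) = q*(1/14) = q/14)
(W(5, 6)*46)*x(V(-3), 11) = ((1 + 5 + 6)*46)*(((⅓)*(-3))/14) = (12*46)*((1/14)*(-1)) = 552*(-1/14) = -276/7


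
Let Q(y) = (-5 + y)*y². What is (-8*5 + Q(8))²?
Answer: 23104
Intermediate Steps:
Q(y) = y²*(-5 + y)
(-8*5 + Q(8))² = (-8*5 + 8²*(-5 + 8))² = (-40 + 64*3)² = (-40 + 192)² = 152² = 23104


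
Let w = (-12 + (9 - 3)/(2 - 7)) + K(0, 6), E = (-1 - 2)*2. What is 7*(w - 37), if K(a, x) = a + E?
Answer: -1967/5 ≈ -393.40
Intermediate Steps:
E = -6 (E = -3*2 = -6)
K(a, x) = -6 + a (K(a, x) = a - 6 = -6 + a)
w = -96/5 (w = (-12 + (9 - 3)/(2 - 7)) + (-6 + 0) = (-12 + 6/(-5)) - 6 = (-12 + 6*(-⅕)) - 6 = (-12 - 6/5) - 6 = -66/5 - 6 = -96/5 ≈ -19.200)
7*(w - 37) = 7*(-96/5 - 37) = 7*(-281/5) = -1967/5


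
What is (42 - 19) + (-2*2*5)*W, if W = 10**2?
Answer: -1977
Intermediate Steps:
W = 100
(42 - 19) + (-2*2*5)*W = (42 - 19) + (-2*2*5)*100 = 23 - 4*5*100 = 23 - 20*100 = 23 - 2000 = -1977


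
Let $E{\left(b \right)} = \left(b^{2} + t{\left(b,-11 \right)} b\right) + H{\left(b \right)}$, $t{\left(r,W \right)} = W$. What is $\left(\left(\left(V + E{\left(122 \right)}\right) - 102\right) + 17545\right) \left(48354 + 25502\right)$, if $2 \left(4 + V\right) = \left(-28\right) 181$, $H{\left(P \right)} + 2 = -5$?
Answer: $2100464640$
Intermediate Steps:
$H{\left(P \right)} = -7$ ($H{\left(P \right)} = -2 - 5 = -7$)
$V = -2538$ ($V = -4 + \frac{\left(-28\right) 181}{2} = -4 + \frac{1}{2} \left(-5068\right) = -4 - 2534 = -2538$)
$E{\left(b \right)} = -7 + b^{2} - 11 b$ ($E{\left(b \right)} = \left(b^{2} - 11 b\right) - 7 = -7 + b^{2} - 11 b$)
$\left(\left(\left(V + E{\left(122 \right)}\right) - 102\right) + 17545\right) \left(48354 + 25502\right) = \left(\left(\left(-2538 - \left(1349 - 14884\right)\right) - 102\right) + 17545\right) \left(48354 + 25502\right) = \left(\left(\left(-2538 - -13535\right) - 102\right) + 17545\right) 73856 = \left(\left(\left(-2538 + 13535\right) - 102\right) + 17545\right) 73856 = \left(\left(10997 - 102\right) + 17545\right) 73856 = \left(10895 + 17545\right) 73856 = 28440 \cdot 73856 = 2100464640$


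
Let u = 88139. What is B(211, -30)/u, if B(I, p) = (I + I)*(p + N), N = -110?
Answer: -59080/88139 ≈ -0.67031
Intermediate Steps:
B(I, p) = 2*I*(-110 + p) (B(I, p) = (I + I)*(p - 110) = (2*I)*(-110 + p) = 2*I*(-110 + p))
B(211, -30)/u = (2*211*(-110 - 30))/88139 = (2*211*(-140))*(1/88139) = -59080*1/88139 = -59080/88139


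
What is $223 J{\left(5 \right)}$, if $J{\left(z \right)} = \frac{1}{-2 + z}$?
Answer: $\frac{223}{3} \approx 74.333$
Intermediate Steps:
$223 J{\left(5 \right)} = \frac{223}{-2 + 5} = \frac{223}{3}$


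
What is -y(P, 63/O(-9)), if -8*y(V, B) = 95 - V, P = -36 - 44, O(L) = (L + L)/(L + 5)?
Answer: 175/8 ≈ 21.875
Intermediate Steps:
O(L) = 2*L/(5 + L) (O(L) = (2*L)/(5 + L) = 2*L/(5 + L))
P = -80
y(V, B) = -95/8 + V/8 (y(V, B) = -(95 - V)/8 = -95/8 + V/8)
-y(P, 63/O(-9)) = -(-95/8 + (1/8)*(-80)) = -(-95/8 - 10) = -1*(-175/8) = 175/8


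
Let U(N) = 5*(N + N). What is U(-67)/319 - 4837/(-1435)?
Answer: 83079/65395 ≈ 1.2704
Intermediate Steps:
U(N) = 10*N (U(N) = 5*(2*N) = 10*N)
U(-67)/319 - 4837/(-1435) = (10*(-67))/319 - 4837/(-1435) = -670*1/319 - 4837*(-1/1435) = -670/319 + 691/205 = 83079/65395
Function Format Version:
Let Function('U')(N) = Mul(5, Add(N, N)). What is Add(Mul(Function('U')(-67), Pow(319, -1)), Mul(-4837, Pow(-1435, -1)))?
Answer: Rational(83079, 65395) ≈ 1.2704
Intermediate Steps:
Function('U')(N) = Mul(10, N) (Function('U')(N) = Mul(5, Mul(2, N)) = Mul(10, N))
Add(Mul(Function('U')(-67), Pow(319, -1)), Mul(-4837, Pow(-1435, -1))) = Add(Mul(Mul(10, -67), Pow(319, -1)), Mul(-4837, Pow(-1435, -1))) = Add(Mul(-670, Rational(1, 319)), Mul(-4837, Rational(-1, 1435))) = Add(Rational(-670, 319), Rational(691, 205)) = Rational(83079, 65395)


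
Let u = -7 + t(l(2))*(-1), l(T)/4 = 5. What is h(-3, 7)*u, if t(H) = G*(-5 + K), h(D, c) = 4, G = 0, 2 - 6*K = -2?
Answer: -28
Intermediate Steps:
K = 2/3 (K = 1/3 - 1/6*(-2) = 1/3 + 1/3 = 2/3 ≈ 0.66667)
l(T) = 20 (l(T) = 4*5 = 20)
t(H) = 0 (t(H) = 0*(-5 + 2/3) = 0*(-13/3) = 0)
u = -7 (u = -7 + 0*(-1) = -7 + 0 = -7)
h(-3, 7)*u = 4*(-7) = -28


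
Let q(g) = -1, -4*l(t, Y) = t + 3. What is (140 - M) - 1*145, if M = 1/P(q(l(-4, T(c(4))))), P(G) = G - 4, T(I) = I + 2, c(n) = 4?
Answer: -24/5 ≈ -4.8000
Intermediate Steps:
T(I) = 2 + I
l(t, Y) = -¾ - t/4 (l(t, Y) = -(t + 3)/4 = -(3 + t)/4 = -¾ - t/4)
P(G) = -4 + G
M = -⅕ (M = 1/(-4 - 1) = 1/(-5) = -⅕ ≈ -0.20000)
(140 - M) - 1*145 = (140 - 1*(-⅕)) - 1*145 = (140 + ⅕) - 145 = 701/5 - 145 = -24/5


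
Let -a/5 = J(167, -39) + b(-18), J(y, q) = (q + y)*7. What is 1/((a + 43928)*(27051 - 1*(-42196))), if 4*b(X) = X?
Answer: 2/5466427427 ≈ 3.6587e-10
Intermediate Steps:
J(y, q) = 7*q + 7*y
b(X) = X/4
a = -8915/2 (a = -5*((7*(-39) + 7*167) + (¼)*(-18)) = -5*((-273 + 1169) - 9/2) = -5*(896 - 9/2) = -5*1783/2 = -8915/2 ≈ -4457.5)
1/((a + 43928)*(27051 - 1*(-42196))) = 1/((-8915/2 + 43928)*(27051 - 1*(-42196))) = 1/((78941/2)*(27051 + 42196)) = (2/78941)/69247 = (2/78941)*(1/69247) = 2/5466427427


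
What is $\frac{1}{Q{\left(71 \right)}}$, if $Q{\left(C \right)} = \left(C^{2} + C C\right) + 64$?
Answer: $\frac{1}{10146} \approx 9.8561 \cdot 10^{-5}$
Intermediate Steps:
$Q{\left(C \right)} = 64 + 2 C^{2}$ ($Q{\left(C \right)} = \left(C^{2} + C^{2}\right) + 64 = 2 C^{2} + 64 = 64 + 2 C^{2}$)
$\frac{1}{Q{\left(71 \right)}} = \frac{1}{64 + 2 \cdot 71^{2}} = \frac{1}{64 + 2 \cdot 5041} = \frac{1}{64 + 10082} = \frac{1}{10146}$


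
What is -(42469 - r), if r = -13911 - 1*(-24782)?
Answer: -31598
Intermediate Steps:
r = 10871 (r = -13911 + 24782 = 10871)
-(42469 - r) = -(42469 - 1*10871) = -(42469 - 10871) = -1*31598 = -31598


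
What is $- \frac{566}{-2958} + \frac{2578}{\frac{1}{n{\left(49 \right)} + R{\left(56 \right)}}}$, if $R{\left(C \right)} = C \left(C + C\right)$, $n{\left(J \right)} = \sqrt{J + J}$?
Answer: $\frac{23914270747}{1479} + 18046 \sqrt{2} \approx 1.6195 \cdot 10^{7}$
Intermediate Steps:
$n{\left(J \right)} = \sqrt{2} \sqrt{J}$ ($n{\left(J \right)} = \sqrt{2 J} = \sqrt{2} \sqrt{J}$)
$R{\left(C \right)} = 2 C^{2}$ ($R{\left(C \right)} = C 2 C = 2 C^{2}$)
$- \frac{566}{-2958} + \frac{2578}{\frac{1}{n{\left(49 \right)} + R{\left(56 \right)}}} = - \frac{566}{-2958} + \frac{2578}{\frac{1}{\sqrt{2} \sqrt{49} + 2 \cdot 56^{2}}} = \left(-566\right) \left(- \frac{1}{2958}\right) + \frac{2578}{\frac{1}{\sqrt{2} \cdot 7 + 2 \cdot 3136}} = \frac{283}{1479} + \frac{2578}{\frac{1}{7 \sqrt{2} + 6272}} = \frac{283}{1479} + \frac{2578}{\frac{1}{6272 + 7 \sqrt{2}}} = \frac{283}{1479} + 2578 \left(6272 + 7 \sqrt{2}\right) = \frac{283}{1479} + \left(16169216 + 18046 \sqrt{2}\right) = \frac{23914270747}{1479} + 18046 \sqrt{2}$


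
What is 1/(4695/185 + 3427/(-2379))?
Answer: 88023/2107082 ≈ 0.041775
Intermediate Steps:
1/(4695/185 + 3427/(-2379)) = 1/(4695*(1/185) + 3427*(-1/2379)) = 1/(939/37 - 3427/2379) = 1/(2107082/88023) = 88023/2107082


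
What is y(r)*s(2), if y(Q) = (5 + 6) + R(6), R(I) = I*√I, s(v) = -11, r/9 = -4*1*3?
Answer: -121 - 66*√6 ≈ -282.67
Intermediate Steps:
r = -108 (r = 9*(-4*1*3) = 9*(-4*3) = 9*(-12) = -108)
R(I) = I^(3/2)
y(Q) = 11 + 6*√6 (y(Q) = (5 + 6) + 6^(3/2) = 11 + 6*√6)
y(r)*s(2) = (11 + 6*√6)*(-11) = -121 - 66*√6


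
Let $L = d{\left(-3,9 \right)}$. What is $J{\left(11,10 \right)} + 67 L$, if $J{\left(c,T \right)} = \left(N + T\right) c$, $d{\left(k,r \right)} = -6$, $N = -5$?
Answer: $-347$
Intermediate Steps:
$L = -6$
$J{\left(c,T \right)} = c \left(-5 + T\right)$ ($J{\left(c,T \right)} = \left(-5 + T\right) c = c \left(-5 + T\right)$)
$J{\left(11,10 \right)} + 67 L = 11 \left(-5 + 10\right) + 67 \left(-6\right) = 11 \cdot 5 - 402 = 55 - 402 = -347$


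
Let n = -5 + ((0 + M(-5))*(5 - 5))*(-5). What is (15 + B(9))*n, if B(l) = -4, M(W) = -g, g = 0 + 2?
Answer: -55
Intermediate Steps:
g = 2
M(W) = -2 (M(W) = -1*2 = -2)
n = -5 (n = -5 + ((0 - 2)*(5 - 5))*(-5) = -5 - 2*0*(-5) = -5 + 0*(-5) = -5 + 0 = -5)
(15 + B(9))*n = (15 - 4)*(-5) = 11*(-5) = -55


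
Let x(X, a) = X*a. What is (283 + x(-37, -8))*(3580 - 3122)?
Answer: 265182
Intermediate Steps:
(283 + x(-37, -8))*(3580 - 3122) = (283 - 37*(-8))*(3580 - 3122) = (283 + 296)*458 = 579*458 = 265182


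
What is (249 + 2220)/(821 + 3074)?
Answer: 2469/3895 ≈ 0.63389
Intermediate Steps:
(249 + 2220)/(821 + 3074) = 2469/3895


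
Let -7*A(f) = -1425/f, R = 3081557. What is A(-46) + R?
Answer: 992259929/322 ≈ 3.0816e+6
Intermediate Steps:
A(f) = 1425/(7*f) (A(f) = -(-1425)/(7*f) = 1425/(7*f))
A(-46) + R = (1425/7)/(-46) + 3081557 = (1425/7)*(-1/46) + 3081557 = -1425/322 + 3081557 = 992259929/322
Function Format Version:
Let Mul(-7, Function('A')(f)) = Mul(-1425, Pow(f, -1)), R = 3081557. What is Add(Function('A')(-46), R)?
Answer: Rational(992259929, 322) ≈ 3.0816e+6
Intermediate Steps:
Function('A')(f) = Mul(Rational(1425, 7), Pow(f, -1)) (Function('A')(f) = Mul(Rational(-1, 7), Mul(-1425, Pow(f, -1))) = Mul(Rational(1425, 7), Pow(f, -1)))
Add(Function('A')(-46), R) = Add(Mul(Rational(1425, 7), Pow(-46, -1)), 3081557) = Add(Mul(Rational(1425, 7), Rational(-1, 46)), 3081557) = Add(Rational(-1425, 322), 3081557) = Rational(992259929, 322)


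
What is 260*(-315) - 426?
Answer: -82326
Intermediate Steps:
260*(-315) - 426 = -81900 - 426 = -82326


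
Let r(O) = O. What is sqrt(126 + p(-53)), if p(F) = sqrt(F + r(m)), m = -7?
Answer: sqrt(126 + 2*I*sqrt(15)) ≈ 11.23 + 0.34487*I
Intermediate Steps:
p(F) = sqrt(-7 + F) (p(F) = sqrt(F - 7) = sqrt(-7 + F))
sqrt(126 + p(-53)) = sqrt(126 + sqrt(-7 - 53)) = sqrt(126 + sqrt(-60)) = sqrt(126 + 2*I*sqrt(15))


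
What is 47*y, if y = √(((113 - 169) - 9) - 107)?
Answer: 94*I*√43 ≈ 616.4*I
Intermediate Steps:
y = 2*I*√43 (y = √((-56 - 9) - 107) = √(-65 - 107) = √(-172) = 2*I*√43 ≈ 13.115*I)
47*y = 47*(2*I*√43) = 94*I*√43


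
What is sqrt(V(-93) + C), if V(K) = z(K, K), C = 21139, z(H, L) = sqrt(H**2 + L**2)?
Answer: sqrt(21139 + 93*sqrt(2)) ≈ 145.84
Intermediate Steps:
V(K) = sqrt(2)*sqrt(K**2) (V(K) = sqrt(K**2 + K**2) = sqrt(2*K**2) = sqrt(2)*sqrt(K**2))
sqrt(V(-93) + C) = sqrt(sqrt(2)*sqrt((-93)**2) + 21139) = sqrt(sqrt(2)*sqrt(8649) + 21139) = sqrt(sqrt(2)*93 + 21139) = sqrt(93*sqrt(2) + 21139) = sqrt(21139 + 93*sqrt(2))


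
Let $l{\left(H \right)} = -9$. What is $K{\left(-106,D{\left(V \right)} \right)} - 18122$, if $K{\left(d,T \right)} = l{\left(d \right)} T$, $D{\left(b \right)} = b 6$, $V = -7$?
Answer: $-17744$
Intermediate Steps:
$D{\left(b \right)} = 6 b$
$K{\left(d,T \right)} = - 9 T$
$K{\left(-106,D{\left(V \right)} \right)} - 18122 = - 9 \cdot 6 \left(-7\right) - 18122 = \left(-9\right) \left(-42\right) - 18122 = 378 - 18122 = -17744$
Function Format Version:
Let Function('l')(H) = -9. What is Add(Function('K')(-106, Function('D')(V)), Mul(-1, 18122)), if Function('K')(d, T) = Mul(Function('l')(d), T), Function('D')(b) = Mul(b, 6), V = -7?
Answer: -17744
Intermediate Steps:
Function('D')(b) = Mul(6, b)
Function('K')(d, T) = Mul(-9, T)
Add(Function('K')(-106, Function('D')(V)), Mul(-1, 18122)) = Add(Mul(-9, Mul(6, -7)), Mul(-1, 18122)) = Add(Mul(-9, -42), -18122) = Add(378, -18122) = -17744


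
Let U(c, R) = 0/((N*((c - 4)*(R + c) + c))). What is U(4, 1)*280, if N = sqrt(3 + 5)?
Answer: 0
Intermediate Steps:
N = 2*sqrt(2) (N = sqrt(8) = 2*sqrt(2) ≈ 2.8284)
U(c, R) = 0 (U(c, R) = 0/(((2*sqrt(2))*((c - 4)*(R + c) + c))) = 0/(((2*sqrt(2))*((-4 + c)*(R + c) + c))) = 0/(((2*sqrt(2))*(c + (-4 + c)*(R + c)))) = 0/((2*sqrt(2)*(c + (-4 + c)*(R + c)))) = 0*(sqrt(2)/(4*(c + (-4 + c)*(R + c)))) = 0)
U(4, 1)*280 = 0*280 = 0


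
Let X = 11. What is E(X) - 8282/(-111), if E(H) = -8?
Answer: 7394/111 ≈ 66.613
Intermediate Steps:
E(X) - 8282/(-111) = -8 - 8282/(-111) = -8 - 8282*(-1)/111 = -8 - 101*(-82/111) = -8 + 8282/111 = 7394/111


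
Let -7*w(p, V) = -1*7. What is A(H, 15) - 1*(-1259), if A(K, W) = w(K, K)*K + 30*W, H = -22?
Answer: 1687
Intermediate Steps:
w(p, V) = 1 (w(p, V) = -(-1)*7/7 = -⅐*(-7) = 1)
A(K, W) = K + 30*W (A(K, W) = 1*K + 30*W = K + 30*W)
A(H, 15) - 1*(-1259) = (-22 + 30*15) - 1*(-1259) = (-22 + 450) + 1259 = 428 + 1259 = 1687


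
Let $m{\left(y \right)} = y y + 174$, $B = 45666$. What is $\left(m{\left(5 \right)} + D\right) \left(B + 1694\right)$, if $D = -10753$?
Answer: $-499837440$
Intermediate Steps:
$m{\left(y \right)} = 174 + y^{2}$ ($m{\left(y \right)} = y^{2} + 174 = 174 + y^{2}$)
$\left(m{\left(5 \right)} + D\right) \left(B + 1694\right) = \left(\left(174 + 5^{2}\right) - 10753\right) \left(45666 + 1694\right) = \left(\left(174 + 25\right) - 10753\right) 47360 = \left(199 - 10753\right) 47360 = \left(-10554\right) 47360 = -499837440$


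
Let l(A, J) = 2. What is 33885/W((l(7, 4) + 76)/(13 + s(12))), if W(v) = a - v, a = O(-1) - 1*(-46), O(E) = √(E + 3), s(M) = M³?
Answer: 2359987375140/3197608951 - 102708179685*√2/6395217902 ≈ 715.33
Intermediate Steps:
O(E) = √(3 + E)
a = 46 + √2 (a = √(3 - 1) - 1*(-46) = √2 + 46 = 46 + √2 ≈ 47.414)
W(v) = 46 + √2 - v (W(v) = (46 + √2) - v = 46 + √2 - v)
33885/W((l(7, 4) + 76)/(13 + s(12))) = 33885/(46 + √2 - (2 + 76)/(13 + 12³)) = 33885/(46 + √2 - 78/(13 + 1728)) = 33885/(46 + √2 - 78/1741) = 33885/(80008/1741 + √2)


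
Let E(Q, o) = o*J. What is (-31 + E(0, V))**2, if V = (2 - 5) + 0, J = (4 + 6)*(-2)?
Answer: 841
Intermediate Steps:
J = -20 (J = 10*(-2) = -20)
V = -3 (V = -3 + 0 = -3)
E(Q, o) = -20*o (E(Q, o) = o*(-20) = -20*o)
(-31 + E(0, V))**2 = (-31 - 20*(-3))**2 = (-31 + 60)**2 = 29**2 = 841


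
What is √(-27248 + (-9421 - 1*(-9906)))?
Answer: I*√26763 ≈ 163.59*I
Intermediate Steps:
√(-27248 + (-9421 - 1*(-9906))) = √(-27248 + (-9421 + 9906)) = √(-27248 + 485) = √(-26763) = I*√26763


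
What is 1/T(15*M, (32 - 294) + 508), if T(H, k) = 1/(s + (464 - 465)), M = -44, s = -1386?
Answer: -1387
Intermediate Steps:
T(H, k) = -1/1387 (T(H, k) = 1/(-1386 + (464 - 465)) = 1/(-1386 - 1) = 1/(-1387) = -1/1387)
1/T(15*M, (32 - 294) + 508) = 1/(-1/1387) = -1387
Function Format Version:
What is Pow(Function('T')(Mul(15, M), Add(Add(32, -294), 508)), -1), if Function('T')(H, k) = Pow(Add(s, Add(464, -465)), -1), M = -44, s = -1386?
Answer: -1387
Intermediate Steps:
Function('T')(H, k) = Rational(-1, 1387) (Function('T')(H, k) = Pow(Add(-1386, Add(464, -465)), -1) = Pow(Add(-1386, -1), -1) = Pow(-1387, -1) = Rational(-1, 1387))
Pow(Function('T')(Mul(15, M), Add(Add(32, -294), 508)), -1) = Pow(Rational(-1, 1387), -1) = -1387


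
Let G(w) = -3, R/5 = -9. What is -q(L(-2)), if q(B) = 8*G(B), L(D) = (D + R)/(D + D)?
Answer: 24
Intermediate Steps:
R = -45 (R = 5*(-9) = -45)
L(D) = (-45 + D)/(2*D) (L(D) = (D - 45)/(D + D) = (-45 + D)/((2*D)) = (-45 + D)*(1/(2*D)) = (-45 + D)/(2*D))
q(B) = -24 (q(B) = 8*(-3) = -24)
-q(L(-2)) = -1*(-24) = 24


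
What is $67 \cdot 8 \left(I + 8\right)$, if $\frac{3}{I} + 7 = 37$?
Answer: $\frac{21708}{5} \approx 4341.6$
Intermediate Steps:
$I = \frac{1}{10}$ ($I = \frac{3}{-7 + 37} = \frac{3}{30} = 3 \cdot \frac{1}{30} = \frac{1}{10} \approx 0.1$)
$67 \cdot 8 \left(I + 8\right) = 67 \cdot 8 \left(\frac{1}{10} + 8\right) = 67 \cdot 8 \cdot \frac{81}{10} = 67 \cdot \frac{324}{5} = \frac{21708}{5}$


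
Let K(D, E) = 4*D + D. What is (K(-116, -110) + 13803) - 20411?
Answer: -7188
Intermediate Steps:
K(D, E) = 5*D
(K(-116, -110) + 13803) - 20411 = (5*(-116) + 13803) - 20411 = (-580 + 13803) - 20411 = 13223 - 20411 = -7188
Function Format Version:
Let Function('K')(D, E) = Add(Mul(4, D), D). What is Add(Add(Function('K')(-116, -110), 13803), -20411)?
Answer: -7188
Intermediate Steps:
Function('K')(D, E) = Mul(5, D)
Add(Add(Function('K')(-116, -110), 13803), -20411) = Add(Add(Mul(5, -116), 13803), -20411) = Add(Add(-580, 13803), -20411) = Add(13223, -20411) = -7188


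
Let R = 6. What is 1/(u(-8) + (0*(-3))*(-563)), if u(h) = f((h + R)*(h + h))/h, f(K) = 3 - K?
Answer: 8/29 ≈ 0.27586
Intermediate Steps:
u(h) = (3 - 2*h*(6 + h))/h (u(h) = (3 - (h + 6)*(h + h))/h = (3 - (6 + h)*2*h)/h = (3 - 2*h*(6 + h))/h)
1/(u(-8) + (0*(-3))*(-563)) = 1/((-12 - 2*(-8) + 3/(-8)) + (0*(-3))*(-563)) = 1/((-12 + 16 + 3*(-1/8)) + 0*(-563)) = 1/((-12 + 16 - 3/8) + 0) = 1/(29/8 + 0) = 1/(29/8) = 8/29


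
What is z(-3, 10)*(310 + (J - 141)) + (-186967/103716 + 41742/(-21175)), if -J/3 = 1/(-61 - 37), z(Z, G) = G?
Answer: 25927571666021/15373304100 ≈ 1686.5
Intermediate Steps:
J = 3/98 (J = -3/(-61 - 37) = -3/(-98) = -3*(-1/98) = 3/98 ≈ 0.030612)
z(-3, 10)*(310 + (J - 141)) + (-186967/103716 + 41742/(-21175)) = 10*(310 + (3/98 - 141)) + (-186967/103716 + 41742/(-21175)) = 10*(310 - 13815/98) + (-186967*1/103716 + 41742*(-1/21175)) = 10*(16565/98) + (-186967/103716 - 41742/21175) = 82825/49 - 8288339497/2196186300 = 25927571666021/15373304100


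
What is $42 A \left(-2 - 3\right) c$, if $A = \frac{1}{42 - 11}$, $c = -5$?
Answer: $\frac{1050}{31} \approx 33.871$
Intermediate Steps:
$A = \frac{1}{31} \approx 0.032258$
$42 A \left(-2 - 3\right) c = 42 \cdot \frac{1}{31} \left(-2 - 3\right) \left(-5\right) = \frac{42 \left(\left(-5\right) \left(-5\right)\right)}{31} = \frac{42}{31} \cdot 25 = \frac{1050}{31}$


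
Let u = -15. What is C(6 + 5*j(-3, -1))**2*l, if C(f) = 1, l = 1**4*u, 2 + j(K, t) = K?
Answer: -15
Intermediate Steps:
j(K, t) = -2 + K
l = -15 (l = 1**4*(-15) = 1*(-15) = -15)
C(6 + 5*j(-3, -1))**2*l = 1**2*(-15) = 1*(-15) = -15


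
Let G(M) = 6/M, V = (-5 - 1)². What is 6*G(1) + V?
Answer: 72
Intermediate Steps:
V = 36 (V = (-6)² = 36)
6*G(1) + V = 6*(6/1) + 36 = 6*(6*1) + 36 = 6*6 + 36 = 36 + 36 = 72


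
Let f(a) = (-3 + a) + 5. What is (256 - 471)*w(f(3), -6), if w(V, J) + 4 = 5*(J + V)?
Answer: 1935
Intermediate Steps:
f(a) = 2 + a
w(V, J) = -4 + 5*J + 5*V (w(V, J) = -4 + 5*(J + V) = -4 + (5*J + 5*V) = -4 + 5*J + 5*V)
(256 - 471)*w(f(3), -6) = (256 - 471)*(-4 + 5*(-6) + 5*(2 + 3)) = -215*(-4 - 30 + 5*5) = -215*(-4 - 30 + 25) = -215*(-9) = 1935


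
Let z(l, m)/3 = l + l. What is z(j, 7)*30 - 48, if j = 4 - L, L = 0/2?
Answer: 672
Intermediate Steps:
L = 0 (L = 0*(1/2) = 0)
j = 4 (j = 4 - 1*0 = 4 + 0 = 4)
z(l, m) = 6*l (z(l, m) = 3*(l + l) = 3*(2*l) = 6*l)
z(j, 7)*30 - 48 = (6*4)*30 - 48 = 24*30 - 48 = 720 - 48 = 672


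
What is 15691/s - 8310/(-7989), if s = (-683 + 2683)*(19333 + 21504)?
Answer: 226278765133/217497862000 ≈ 1.0404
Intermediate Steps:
s = 81674000 (s = 2000*40837 = 81674000)
15691/s - 8310/(-7989) = 15691/81674000 - 8310/(-7989) = 15691*(1/81674000) - 8310*(-1/7989) = 15691/81674000 + 2770/2663 = 226278765133/217497862000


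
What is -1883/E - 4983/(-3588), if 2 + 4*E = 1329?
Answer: -6804125/1587092 ≈ -4.2872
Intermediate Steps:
E = 1327/4 (E = -½ + (¼)*1329 = -½ + 1329/4 = 1327/4 ≈ 331.75)
-1883/E - 4983/(-3588) = -1883/1327/4 - 4983/(-3588) = -1883*4/1327 - 4983*(-1/3588) = -7532/1327 + 1661/1196 = -6804125/1587092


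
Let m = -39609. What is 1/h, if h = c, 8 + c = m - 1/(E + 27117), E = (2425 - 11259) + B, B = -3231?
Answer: -15052/596315085 ≈ -2.5242e-5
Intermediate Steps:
E = -12065 (E = (2425 - 11259) - 3231 = -8834 - 3231 = -12065)
c = -596315085/15052 (c = -8 + (-39609 - 1/(-12065 + 27117)) = -8 + (-39609 - 1/15052) = -8 - 596194669/15052 = -596315085/15052 ≈ -39617.)
h = -596315085/15052 ≈ -39617.
1/h = 1/(-596315085/15052) = -15052/596315085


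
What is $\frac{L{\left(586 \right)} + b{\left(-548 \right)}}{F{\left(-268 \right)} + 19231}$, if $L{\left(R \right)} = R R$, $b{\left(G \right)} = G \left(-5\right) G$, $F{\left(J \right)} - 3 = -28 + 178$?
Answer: $- \frac{289531}{4846} \approx -59.746$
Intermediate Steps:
$F{\left(J \right)} = 153$ ($F{\left(J \right)} = 3 + \left(-28 + 178\right) = 3 + 150 = 153$)
$b{\left(G \right)} = - 5 G^{2}$ ($b{\left(G \right)} = - 5 G G = - 5 G^{2}$)
$L{\left(R \right)} = R^{2}$
$\frac{L{\left(586 \right)} + b{\left(-548 \right)}}{F{\left(-268 \right)} + 19231} = \frac{586^{2} - 5 \left(-548\right)^{2}}{153 + 19231} = \frac{343396 - 1501520}{19384} = \left(343396 - 1501520\right) \frac{1}{19384} = \left(-1158124\right) \frac{1}{19384} = - \frac{289531}{4846}$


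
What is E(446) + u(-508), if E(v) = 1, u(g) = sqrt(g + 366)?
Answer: 1 + I*sqrt(142) ≈ 1.0 + 11.916*I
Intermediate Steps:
u(g) = sqrt(366 + g)
E(446) + u(-508) = 1 + sqrt(366 - 508) = 1 + sqrt(-142) = 1 + I*sqrt(142)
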